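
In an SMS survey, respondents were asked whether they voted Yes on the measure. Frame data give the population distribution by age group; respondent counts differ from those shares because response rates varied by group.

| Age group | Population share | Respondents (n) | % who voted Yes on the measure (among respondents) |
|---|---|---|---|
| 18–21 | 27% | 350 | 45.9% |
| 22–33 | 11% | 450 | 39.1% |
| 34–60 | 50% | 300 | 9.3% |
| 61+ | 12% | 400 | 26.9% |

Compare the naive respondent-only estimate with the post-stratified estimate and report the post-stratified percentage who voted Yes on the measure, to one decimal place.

Without adjustment, the pooled respondent share is:
  (350/1500)×45.9 + (450/1500)×39.1 + (300/1500)×9.3 + (400/1500)×26.9 = 31.4733%
Reweighting by population age group shares:
  0.27×45.9 + 0.11×39.1 + 0.5×9.3 + 0.12×26.9 = 24.572%

24.6%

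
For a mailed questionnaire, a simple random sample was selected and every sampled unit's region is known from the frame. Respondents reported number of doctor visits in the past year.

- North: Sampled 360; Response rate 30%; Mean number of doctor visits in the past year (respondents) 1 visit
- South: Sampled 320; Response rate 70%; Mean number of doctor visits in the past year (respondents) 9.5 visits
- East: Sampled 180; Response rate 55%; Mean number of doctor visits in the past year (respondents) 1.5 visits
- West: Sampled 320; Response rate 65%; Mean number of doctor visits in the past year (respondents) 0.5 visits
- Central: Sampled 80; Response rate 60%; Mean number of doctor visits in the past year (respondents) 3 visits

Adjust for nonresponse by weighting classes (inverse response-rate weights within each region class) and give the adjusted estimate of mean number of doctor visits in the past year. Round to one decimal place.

3.2

Inverse-response-rate weighting restores each class to its sampled count, so class totals weight by n_sampled:
  North: 360 × 1 = 360
  South: 320 × 9.5 = 3040
  East: 180 × 1.5 = 270
  West: 320 × 0.5 = 160
  Central: 80 × 3 = 240
Adjusted estimate = 4070 / 1,260 = 3.23016 → 3.2.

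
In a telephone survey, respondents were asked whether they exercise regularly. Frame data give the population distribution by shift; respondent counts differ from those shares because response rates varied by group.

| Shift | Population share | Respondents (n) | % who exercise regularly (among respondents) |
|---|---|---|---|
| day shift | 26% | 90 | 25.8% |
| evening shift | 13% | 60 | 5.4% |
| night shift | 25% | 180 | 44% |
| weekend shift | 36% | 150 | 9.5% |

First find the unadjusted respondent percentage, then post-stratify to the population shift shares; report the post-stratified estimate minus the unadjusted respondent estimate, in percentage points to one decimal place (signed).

Without adjustment, the pooled respondent share is:
  (90/480)×25.8 + (60/480)×5.4 + (180/480)×44 + (150/480)×9.5 = 24.9812%
Reweighting by population shift shares:
  0.26×25.8 + 0.13×5.4 + 0.25×44 + 0.36×9.5 = 21.83%
Difference = 21.83 − 24.9812 = -3.1512 pp.

-3.2 percentage points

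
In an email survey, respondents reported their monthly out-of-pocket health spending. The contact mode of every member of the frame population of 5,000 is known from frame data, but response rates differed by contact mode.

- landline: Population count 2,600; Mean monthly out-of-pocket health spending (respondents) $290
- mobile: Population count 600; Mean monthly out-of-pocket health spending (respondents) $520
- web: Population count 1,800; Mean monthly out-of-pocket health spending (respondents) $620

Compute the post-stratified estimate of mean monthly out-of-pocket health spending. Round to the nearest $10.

Weight each group's respondent value by its population share:
  landline: (2,600/5,000) × 290 = 150.8
  mobile: (600/5,000) × 520 = 62.4
  web: (1,800/5,000) × 620 = 223.2
Post-stratified estimate = 436.4 → $440.

$440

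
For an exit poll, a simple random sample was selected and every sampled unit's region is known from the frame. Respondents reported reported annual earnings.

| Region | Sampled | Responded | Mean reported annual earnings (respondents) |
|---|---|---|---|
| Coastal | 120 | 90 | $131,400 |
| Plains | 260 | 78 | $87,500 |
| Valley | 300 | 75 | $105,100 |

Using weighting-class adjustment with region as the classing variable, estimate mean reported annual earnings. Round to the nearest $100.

Response rates by class: Coastal 90/120 = 75%, Plains 78/260 = 30%, Valley 75/300 = 25%.
Inverse-response-rate weighting restores each class to its sampled count, so class totals weight by n_sampled:
  Coastal: 120 × 131,400 = 15,768,000
  Plains: 260 × 87,500 = 22,750,000
  Valley: 300 × 105,100 = 31,530,000
Adjusted estimate = 70,048,000 / 680 = 103012 → $103,000.

$103,000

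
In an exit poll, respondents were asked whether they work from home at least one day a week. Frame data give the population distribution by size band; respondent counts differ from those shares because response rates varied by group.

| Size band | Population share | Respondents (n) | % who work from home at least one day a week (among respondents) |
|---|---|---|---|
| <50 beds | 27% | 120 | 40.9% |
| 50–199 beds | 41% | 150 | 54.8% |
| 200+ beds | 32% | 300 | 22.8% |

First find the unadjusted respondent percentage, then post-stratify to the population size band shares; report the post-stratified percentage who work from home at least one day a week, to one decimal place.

40.8%

Unadjusted (pooled respondent) estimate weights by respondent counts:
  (120/570)×40.9 + (150/570)×54.8 + (300/570)×22.8 = 35.0316%
Reweighting by population size band shares:
  0.27×40.9 + 0.41×54.8 + 0.32×22.8 = 40.807%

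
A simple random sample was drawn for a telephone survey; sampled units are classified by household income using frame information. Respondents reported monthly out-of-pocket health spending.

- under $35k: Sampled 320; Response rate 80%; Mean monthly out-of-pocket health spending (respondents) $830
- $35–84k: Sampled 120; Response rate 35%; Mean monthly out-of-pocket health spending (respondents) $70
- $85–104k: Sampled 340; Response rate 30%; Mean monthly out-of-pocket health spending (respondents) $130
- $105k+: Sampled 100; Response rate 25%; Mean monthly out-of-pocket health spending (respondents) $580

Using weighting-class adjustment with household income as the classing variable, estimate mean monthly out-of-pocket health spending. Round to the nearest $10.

Weighting each respondent by the inverse class response rate inflates each class back to its sampled size, so the class weight is n_sampled:
  under $35k: 320 × 830 = 265,600
  $35–84k: 120 × 70 = 8400
  $85–104k: 340 × 130 = 44,200
  $105k+: 100 × 580 = 58,000
Adjusted estimate = 376,200 / 880 = 427.5 → $430.

$430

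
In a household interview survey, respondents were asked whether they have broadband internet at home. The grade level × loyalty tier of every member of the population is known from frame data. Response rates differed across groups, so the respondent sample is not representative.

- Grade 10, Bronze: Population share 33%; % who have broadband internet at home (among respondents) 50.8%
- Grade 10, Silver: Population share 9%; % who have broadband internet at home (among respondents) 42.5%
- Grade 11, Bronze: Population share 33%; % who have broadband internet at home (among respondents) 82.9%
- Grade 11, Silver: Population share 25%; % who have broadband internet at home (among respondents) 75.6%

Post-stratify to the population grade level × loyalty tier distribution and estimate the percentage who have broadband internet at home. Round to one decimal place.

Reweight to the known grade level × loyalty tier distribution:
  Grade 10, Bronze: 0.33 × 50.8 = 16.764
  Grade 10, Silver: 0.09 × 42.5 = 3.825
  Grade 11, Bronze: 0.33 × 82.9 = 27.357
  Grade 11, Silver: 0.25 × 75.6 = 18.9
Post-stratified estimate = 66.846 → 66.8%.

66.8%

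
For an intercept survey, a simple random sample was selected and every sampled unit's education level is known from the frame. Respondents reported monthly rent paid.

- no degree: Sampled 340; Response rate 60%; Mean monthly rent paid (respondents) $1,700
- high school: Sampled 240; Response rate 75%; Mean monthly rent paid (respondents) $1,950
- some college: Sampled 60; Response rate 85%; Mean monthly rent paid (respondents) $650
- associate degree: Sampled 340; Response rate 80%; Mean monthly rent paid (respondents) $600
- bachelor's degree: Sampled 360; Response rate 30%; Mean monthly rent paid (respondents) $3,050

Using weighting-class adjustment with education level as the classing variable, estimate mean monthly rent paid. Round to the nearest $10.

$1,780

With weight = n_sampled/n_responded per class, the weighted class total is n_sampled:
  no degree: 340 × 1700 = 578,000
  high school: 240 × 1950 = 468,000
  some college: 60 × 650 = 39,000
  associate degree: 340 × 600 = 204,000
  bachelor's degree: 360 × 3050 = 1,098,000
Adjusted estimate = 2,387,000 / 1,340 = 1781.34 → $1,780.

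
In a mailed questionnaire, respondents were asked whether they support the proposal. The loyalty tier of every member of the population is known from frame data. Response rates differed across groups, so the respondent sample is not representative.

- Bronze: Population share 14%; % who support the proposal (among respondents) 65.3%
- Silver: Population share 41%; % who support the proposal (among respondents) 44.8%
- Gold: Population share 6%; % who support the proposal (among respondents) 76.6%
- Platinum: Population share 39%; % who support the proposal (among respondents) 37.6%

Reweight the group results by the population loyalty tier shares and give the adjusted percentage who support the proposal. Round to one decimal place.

46.8%

Weight each group's respondent value by its population share:
  Bronze: 0.14 × 65.3 = 9.142
  Silver: 0.41 × 44.8 = 18.368
  Gold: 0.06 × 76.6 = 4.596
  Platinum: 0.39 × 37.6 = 14.664
Post-stratified estimate = 46.77 → 46.8%.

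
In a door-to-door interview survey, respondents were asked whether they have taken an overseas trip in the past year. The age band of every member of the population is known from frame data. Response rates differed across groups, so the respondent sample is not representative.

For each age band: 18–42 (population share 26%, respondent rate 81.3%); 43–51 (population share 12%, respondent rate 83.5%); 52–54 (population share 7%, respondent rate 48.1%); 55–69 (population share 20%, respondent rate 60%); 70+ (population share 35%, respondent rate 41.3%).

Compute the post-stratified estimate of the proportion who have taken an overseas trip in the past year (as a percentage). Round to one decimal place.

Reweight to the known age band distribution:
  18–42: 0.26 × 81.3 = 21.138
  43–51: 0.12 × 83.5 = 10.02
  52–54: 0.07 × 48.1 = 3.367
  55–69: 0.2 × 60 = 12
  70+: 0.35 × 41.3 = 14.455
Post-stratified estimate = 60.98 → 61.0%.

61.0%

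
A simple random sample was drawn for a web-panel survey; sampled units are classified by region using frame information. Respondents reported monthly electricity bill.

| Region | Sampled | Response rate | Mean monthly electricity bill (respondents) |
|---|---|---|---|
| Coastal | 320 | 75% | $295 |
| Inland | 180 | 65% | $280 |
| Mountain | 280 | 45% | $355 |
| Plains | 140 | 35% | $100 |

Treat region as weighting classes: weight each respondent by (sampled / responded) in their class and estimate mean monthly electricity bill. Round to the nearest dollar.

$281

Weighting each respondent by the inverse class response rate inflates each class back to its sampled size, so the class weight is n_sampled:
  Coastal: 320 × 295 = 94,400
  Inland: 180 × 280 = 50,400
  Mountain: 280 × 355 = 99,400
  Plains: 140 × 100 = 14,000
Adjusted estimate = 258,200 / 920 = 280.652 → $281.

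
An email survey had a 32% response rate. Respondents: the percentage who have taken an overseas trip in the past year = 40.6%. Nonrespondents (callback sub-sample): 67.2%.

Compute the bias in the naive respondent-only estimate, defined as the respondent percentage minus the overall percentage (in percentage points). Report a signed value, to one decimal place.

Nonresponse fraction = 1 − 0.32 = 0.68.
Bias = (nonresponse fraction) × (respondent percentage − nonrespondent percentage)
     = 0.68 × (40.6 − 67.2) = 0.68 × -26.6 = -18.088.

-18.1 percentage points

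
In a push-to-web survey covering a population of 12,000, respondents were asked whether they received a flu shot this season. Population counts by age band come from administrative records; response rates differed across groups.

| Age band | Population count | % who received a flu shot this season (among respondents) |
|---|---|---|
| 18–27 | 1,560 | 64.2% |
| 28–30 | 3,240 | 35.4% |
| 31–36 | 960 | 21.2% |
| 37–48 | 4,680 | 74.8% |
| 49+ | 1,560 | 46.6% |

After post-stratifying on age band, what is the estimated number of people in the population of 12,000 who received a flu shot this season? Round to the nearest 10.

6,580

Apply each group's respondent rate to its population count:
  18–27: 1,560 × 64.2% = 1001.52
  28–30: 3,240 × 35.4% = 1146.96
  31–36: 960 × 21.2% = 203.52
  37–48: 4,680 × 74.8% = 3500.64
  49+: 1,560 × 46.6% = 726.96
Estimated total = 6579.6 → 6,580.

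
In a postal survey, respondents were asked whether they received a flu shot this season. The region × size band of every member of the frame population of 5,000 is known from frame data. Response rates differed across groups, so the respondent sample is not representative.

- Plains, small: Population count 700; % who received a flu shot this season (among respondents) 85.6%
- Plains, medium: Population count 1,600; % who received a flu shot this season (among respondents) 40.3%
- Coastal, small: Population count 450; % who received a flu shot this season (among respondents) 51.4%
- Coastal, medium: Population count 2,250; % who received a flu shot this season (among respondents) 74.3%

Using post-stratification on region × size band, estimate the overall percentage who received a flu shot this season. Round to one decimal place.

Post-stratification weights by population share, not respondent share:
  Plains, small: (700/5,000) × 85.6 = 11.984
  Plains, medium: (1,600/5,000) × 40.3 = 12.896
  Coastal, small: (450/5,000) × 51.4 = 4.626
  Coastal, medium: (2,250/5,000) × 74.3 = 33.435
Post-stratified estimate = 62.941 → 62.9%.

62.9%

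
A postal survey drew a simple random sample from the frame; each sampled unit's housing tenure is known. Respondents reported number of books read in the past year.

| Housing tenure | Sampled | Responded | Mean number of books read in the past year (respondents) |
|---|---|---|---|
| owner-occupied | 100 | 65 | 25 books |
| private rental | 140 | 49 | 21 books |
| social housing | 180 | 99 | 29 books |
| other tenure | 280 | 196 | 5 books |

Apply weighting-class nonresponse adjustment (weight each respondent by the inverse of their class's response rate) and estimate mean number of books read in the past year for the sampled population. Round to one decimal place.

17.2

Response rates by class: owner-occupied 65/100 = 65%, private rental 49/140 = 35%, social housing 99/180 = 55%, other tenure 196/280 = 70%.
Weighting each respondent by the inverse class response rate inflates each class back to its sampled size, so the class weight is n_sampled:
  owner-occupied: 100 × 25 = 2500
  private rental: 140 × 21 = 2940
  social housing: 180 × 29 = 5220
  other tenure: 280 × 5 = 1400
Adjusted estimate = 12,060 / 700 = 17.2286 → 17.2.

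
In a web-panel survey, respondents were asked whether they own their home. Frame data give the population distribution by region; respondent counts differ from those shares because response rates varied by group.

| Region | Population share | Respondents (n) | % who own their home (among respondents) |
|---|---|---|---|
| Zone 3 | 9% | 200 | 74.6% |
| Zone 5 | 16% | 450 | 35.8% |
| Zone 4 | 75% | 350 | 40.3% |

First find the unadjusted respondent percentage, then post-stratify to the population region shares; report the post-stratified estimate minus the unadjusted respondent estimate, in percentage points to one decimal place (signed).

-2.5 percentage points

Without adjustment, the pooled respondent share is:
  (200/1000)×74.6 + (450/1000)×35.8 + (350/1000)×40.3 = 45.135%
Post-stratifying to population shares instead:
  0.09×74.6 + 0.16×35.8 + 0.75×40.3 = 42.667%
Difference = 42.667 − 45.135 = -2.468 pp.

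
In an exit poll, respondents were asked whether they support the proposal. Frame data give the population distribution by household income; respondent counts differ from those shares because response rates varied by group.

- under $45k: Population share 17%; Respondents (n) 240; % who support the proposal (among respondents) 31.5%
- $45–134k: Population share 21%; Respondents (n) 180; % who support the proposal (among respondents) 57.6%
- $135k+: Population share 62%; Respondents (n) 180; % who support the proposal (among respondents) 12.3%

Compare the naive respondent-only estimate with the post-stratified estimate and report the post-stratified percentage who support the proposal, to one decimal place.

Unadjusted (pooled respondent) estimate weights by respondent counts:
  (240/600)×31.5 + (180/600)×57.6 + (180/600)×12.3 = 33.57%
Post-stratified estimate weights by population shares:
  0.17×31.5 + 0.21×57.6 + 0.62×12.3 = 25.077%

25.1%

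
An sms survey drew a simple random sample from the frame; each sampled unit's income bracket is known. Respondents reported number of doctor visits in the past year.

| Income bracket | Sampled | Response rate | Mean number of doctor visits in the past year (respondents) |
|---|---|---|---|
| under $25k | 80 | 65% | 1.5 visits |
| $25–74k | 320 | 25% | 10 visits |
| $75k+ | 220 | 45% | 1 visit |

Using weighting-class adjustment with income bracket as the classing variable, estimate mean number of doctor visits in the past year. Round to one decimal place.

Inverse-response-rate weighting restores each class to its sampled count, so class totals weight by n_sampled:
  under $25k: 80 × 1.5 = 120
  $25–74k: 320 × 10 = 3200
  $75k+: 220 × 1 = 220
Adjusted estimate = 3540 / 620 = 5.70968 → 5.7.

5.7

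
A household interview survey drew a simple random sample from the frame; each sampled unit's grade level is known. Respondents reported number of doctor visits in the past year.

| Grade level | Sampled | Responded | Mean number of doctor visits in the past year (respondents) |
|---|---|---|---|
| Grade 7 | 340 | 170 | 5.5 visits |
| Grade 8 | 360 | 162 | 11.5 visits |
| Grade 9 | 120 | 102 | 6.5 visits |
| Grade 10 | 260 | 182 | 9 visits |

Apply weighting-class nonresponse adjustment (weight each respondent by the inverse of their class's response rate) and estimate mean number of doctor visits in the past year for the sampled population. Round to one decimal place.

Response rates by class: Grade 7 170/340 = 50%, Grade 8 162/360 = 45%, Grade 9 102/120 = 85%, Grade 10 182/260 = 70%.
With weight = n_sampled/n_responded per class, the weighted class total is n_sampled:
  Grade 7: 340 × 5.5 = 1870
  Grade 8: 360 × 11.5 = 4140
  Grade 9: 120 × 6.5 = 780
  Grade 10: 260 × 9 = 2340
Adjusted estimate = 9130 / 1,080 = 8.4537 → 8.5.

8.5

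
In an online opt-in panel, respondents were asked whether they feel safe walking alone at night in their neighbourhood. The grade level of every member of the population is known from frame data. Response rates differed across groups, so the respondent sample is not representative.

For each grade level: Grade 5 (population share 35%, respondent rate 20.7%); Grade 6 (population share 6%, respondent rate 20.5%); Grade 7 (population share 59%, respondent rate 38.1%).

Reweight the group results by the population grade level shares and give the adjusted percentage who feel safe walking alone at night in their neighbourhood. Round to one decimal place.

Weight each group's respondent value by its population share:
  Grade 5: 0.35 × 20.7 = 7.245
  Grade 6: 0.06 × 20.5 = 1.23
  Grade 7: 0.59 × 38.1 = 22.479
Post-stratified estimate = 30.954 → 31.0%.

31.0%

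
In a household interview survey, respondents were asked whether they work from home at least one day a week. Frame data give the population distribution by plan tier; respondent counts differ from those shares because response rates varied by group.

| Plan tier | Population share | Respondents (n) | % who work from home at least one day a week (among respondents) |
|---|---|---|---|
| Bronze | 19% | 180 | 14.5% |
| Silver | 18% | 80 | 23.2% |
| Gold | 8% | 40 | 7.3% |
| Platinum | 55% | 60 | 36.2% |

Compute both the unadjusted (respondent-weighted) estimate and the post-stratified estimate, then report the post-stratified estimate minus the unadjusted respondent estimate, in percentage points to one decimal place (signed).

+8.2 percentage points

Without adjustment, the pooled respondent share is:
  (180/360)×14.5 + (80/360)×23.2 + (40/360)×7.3 + (60/360)×36.2 = 19.25%
Post-stratified estimate weights by population shares:
  0.19×14.5 + 0.18×23.2 + 0.08×7.3 + 0.55×36.2 = 27.425%
Difference = 27.425 − 19.25 = 8.175 pp.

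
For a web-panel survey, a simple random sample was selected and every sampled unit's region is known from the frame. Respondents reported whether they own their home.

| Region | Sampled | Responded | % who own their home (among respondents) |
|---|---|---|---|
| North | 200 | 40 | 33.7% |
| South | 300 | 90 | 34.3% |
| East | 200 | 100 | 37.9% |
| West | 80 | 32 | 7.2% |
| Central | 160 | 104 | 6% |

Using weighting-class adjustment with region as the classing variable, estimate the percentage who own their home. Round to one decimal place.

Class response rates: North 40/200 = 20%, South 90/300 = 30%, East 100/200 = 50%, West 32/80 = 40%, Central 104/160 = 65%.
Inverse-response-rate weighting restores each class to its sampled count, so class totals weight by n_sampled:
  North: 200 × 33.7 = 6740
  South: 300 × 34.3 = 10,290
  East: 200 × 37.9 = 7580
  West: 80 × 7.2 = 576
  Central: 160 × 6 = 960
Adjusted estimate = 26,146 / 940 = 27.8149 → 27.8%.

27.8%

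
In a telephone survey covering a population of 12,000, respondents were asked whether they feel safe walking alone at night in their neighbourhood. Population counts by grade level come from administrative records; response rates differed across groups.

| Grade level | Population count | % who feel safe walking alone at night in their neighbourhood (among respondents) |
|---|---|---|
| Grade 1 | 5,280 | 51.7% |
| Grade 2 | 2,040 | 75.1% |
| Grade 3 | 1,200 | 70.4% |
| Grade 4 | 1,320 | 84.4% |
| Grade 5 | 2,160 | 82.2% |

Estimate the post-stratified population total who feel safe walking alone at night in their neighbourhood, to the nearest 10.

8,000

Each cell contributes its population count × the respondent rate:
  Grade 1: 5,280 × 51.7% = 2729.76
  Grade 2: 2,040 × 75.1% = 1532.04
  Grade 3: 1,200 × 70.4% = 844.8
  Grade 4: 1,320 × 84.4% = 1114.08
  Grade 5: 2,160 × 82.2% = 1775.52
Estimated total = 7996.2 → 8,000.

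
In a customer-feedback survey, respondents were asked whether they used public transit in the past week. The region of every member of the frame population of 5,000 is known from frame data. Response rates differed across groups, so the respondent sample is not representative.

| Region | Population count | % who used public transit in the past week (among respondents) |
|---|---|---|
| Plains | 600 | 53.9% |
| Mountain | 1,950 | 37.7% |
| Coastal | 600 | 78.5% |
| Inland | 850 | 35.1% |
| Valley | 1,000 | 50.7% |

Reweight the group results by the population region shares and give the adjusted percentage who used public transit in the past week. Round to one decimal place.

46.7%

Post-stratification weights by population share, not respondent share:
  Plains: (600/5,000) × 53.9 = 6.468
  Mountain: (1,950/5,000) × 37.7 = 14.703
  Coastal: (600/5,000) × 78.5 = 9.42
  Inland: (850/5,000) × 35.1 = 5.967
  Valley: (1,000/5,000) × 50.7 = 10.14
Post-stratified estimate = 46.698 → 46.7%.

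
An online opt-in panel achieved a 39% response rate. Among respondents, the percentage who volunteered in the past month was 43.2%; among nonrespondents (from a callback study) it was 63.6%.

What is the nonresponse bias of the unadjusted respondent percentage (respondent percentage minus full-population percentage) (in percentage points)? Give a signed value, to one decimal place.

-12.4 percentage points

Nonresponse fraction = 1 − 0.39 = 0.61.
Bias = (nonresponse fraction) × (respondent percentage − nonrespondent percentage)
     = 0.61 × (43.2 − 63.6) = 0.61 × -20.4 = -12.444.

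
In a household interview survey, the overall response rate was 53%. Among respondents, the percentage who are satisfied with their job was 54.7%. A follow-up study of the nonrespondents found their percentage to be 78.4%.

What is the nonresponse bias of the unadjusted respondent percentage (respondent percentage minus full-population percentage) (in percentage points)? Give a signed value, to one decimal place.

-11.1 percentage points

Nonresponse fraction = 1 − 0.53 = 0.47.
Bias = (nonresponse fraction) × (respondent percentage − nonrespondent percentage)
     = 0.47 × (54.7 − 78.4) = 0.47 × -23.7 = -11.139.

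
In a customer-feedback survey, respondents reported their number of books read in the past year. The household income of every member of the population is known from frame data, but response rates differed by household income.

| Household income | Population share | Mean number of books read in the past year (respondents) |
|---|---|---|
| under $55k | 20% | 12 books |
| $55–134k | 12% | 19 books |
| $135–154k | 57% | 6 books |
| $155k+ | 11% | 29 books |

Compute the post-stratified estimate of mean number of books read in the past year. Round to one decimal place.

Reweight to the known household income distribution:
  under $55k: 0.2 × 12 = 2.4
  $55–134k: 0.12 × 19 = 2.28
  $135–154k: 0.57 × 6 = 3.42
  $155k+: 0.11 × 29 = 3.19
Post-stratified estimate = 11.29 → 11.3.

11.3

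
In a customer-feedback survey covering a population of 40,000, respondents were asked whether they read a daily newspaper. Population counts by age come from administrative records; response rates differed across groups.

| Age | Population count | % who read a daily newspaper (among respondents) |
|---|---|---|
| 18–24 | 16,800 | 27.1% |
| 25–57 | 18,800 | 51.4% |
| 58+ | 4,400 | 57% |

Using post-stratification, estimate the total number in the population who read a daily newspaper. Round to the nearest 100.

Each cell contributes its population count × the respondent rate:
  18–24: 16,800 × 27.1% = 4552.8
  25–57: 18,800 × 51.4% = 9663.2
  58+: 4,400 × 57% = 2508
Estimated total = 16,724 → 16,700.

16,700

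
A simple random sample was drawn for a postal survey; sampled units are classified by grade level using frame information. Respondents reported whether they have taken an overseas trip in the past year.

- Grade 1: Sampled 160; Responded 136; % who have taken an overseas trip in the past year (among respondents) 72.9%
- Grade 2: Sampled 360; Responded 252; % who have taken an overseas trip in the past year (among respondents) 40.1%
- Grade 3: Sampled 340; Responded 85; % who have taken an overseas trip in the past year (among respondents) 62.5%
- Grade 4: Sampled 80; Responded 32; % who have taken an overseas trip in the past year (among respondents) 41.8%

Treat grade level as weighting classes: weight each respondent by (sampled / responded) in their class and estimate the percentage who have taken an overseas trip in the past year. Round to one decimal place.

53.9%

Class response rates: Grade 1 136/160 = 85%, Grade 2 252/360 = 70%, Grade 3 85/340 = 25%, Grade 4 32/80 = 40%.
Inverse-response-rate weighting restores each class to its sampled count, so class totals weight by n_sampled:
  Grade 1: 160 × 72.9 = 11,664
  Grade 2: 360 × 40.1 = 14,436
  Grade 3: 340 × 62.5 = 21,250
  Grade 4: 80 × 41.8 = 3344
Adjusted estimate = 50,694 / 940 = 53.9298 → 53.9%.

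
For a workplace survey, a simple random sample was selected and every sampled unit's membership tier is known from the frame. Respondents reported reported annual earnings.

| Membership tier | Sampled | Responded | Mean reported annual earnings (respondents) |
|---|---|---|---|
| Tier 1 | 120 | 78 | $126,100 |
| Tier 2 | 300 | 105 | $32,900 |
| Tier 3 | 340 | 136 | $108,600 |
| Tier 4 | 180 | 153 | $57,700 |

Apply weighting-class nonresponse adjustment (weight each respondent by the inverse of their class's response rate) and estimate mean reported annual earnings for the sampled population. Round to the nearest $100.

Class response rates: Tier 1 78/120 = 65%, Tier 2 105/300 = 35%, Tier 3 136/340 = 40%, Tier 4 153/180 = 85%.
With weight = n_sampled/n_responded per class, the weighted class total is n_sampled:
  Tier 1: 120 × 126,100 = 15,132,000
  Tier 2: 300 × 32,900 = 9,870,000
  Tier 3: 340 × 108,600 = 36,924,000
  Tier 4: 180 × 57,700 = 10,386,000
Adjusted estimate = 72,312,000 / 940 = 76927.7 → $76,900.

$76,900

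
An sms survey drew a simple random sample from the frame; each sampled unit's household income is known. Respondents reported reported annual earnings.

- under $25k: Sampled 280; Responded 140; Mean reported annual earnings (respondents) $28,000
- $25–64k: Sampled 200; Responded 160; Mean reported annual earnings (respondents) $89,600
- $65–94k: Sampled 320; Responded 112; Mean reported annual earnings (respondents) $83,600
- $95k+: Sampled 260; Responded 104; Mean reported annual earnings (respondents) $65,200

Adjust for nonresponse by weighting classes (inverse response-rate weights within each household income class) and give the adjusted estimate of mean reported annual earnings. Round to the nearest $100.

$65,500

Class response rates: under $25k 140/280 = 50%, $25–64k 160/200 = 80%, $65–94k 112/320 = 35%, $95k+ 104/260 = 40%.
With weight = n_sampled/n_responded per class, the weighted class total is n_sampled:
  under $25k: 280 × 28,000 = 7,840,000
  $25–64k: 200 × 89,600 = 17,920,000
  $65–94k: 320 × 83,600 = 26,752,000
  $95k+: 260 × 65,200 = 16,952,000
Adjusted estimate = 69,464,000 / 1,060 = 65532.1 → $65,500.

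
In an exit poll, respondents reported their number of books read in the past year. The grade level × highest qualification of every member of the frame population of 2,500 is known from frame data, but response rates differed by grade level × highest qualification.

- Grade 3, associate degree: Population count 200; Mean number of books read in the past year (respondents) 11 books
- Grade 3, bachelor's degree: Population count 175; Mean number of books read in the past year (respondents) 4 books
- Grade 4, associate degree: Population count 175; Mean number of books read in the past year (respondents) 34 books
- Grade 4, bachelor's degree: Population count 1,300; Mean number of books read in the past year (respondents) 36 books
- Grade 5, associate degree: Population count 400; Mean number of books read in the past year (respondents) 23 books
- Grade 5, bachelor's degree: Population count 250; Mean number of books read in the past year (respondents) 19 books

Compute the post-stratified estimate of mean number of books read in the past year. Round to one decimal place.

Weight each group's respondent value by its population share:
  Grade 3, associate degree: (200/2,500) × 11 = 0.88
  Grade 3, bachelor's degree: (175/2,500) × 4 = 0.28
  Grade 4, associate degree: (175/2,500) × 34 = 2.38
  Grade 4, bachelor's degree: (1,300/2,500) × 36 = 18.72
  Grade 5, associate degree: (400/2,500) × 23 = 3.68
  Grade 5, bachelor's degree: (250/2,500) × 19 = 1.9
Post-stratified estimate = 27.84 → 27.8.

27.8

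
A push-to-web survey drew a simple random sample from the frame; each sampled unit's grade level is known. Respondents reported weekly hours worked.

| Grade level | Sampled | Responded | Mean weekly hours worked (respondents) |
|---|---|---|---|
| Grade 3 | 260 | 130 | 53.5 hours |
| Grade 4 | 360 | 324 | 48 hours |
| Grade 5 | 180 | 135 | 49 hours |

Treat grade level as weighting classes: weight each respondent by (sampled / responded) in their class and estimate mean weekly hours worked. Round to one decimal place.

50.0

Response rates by class: Grade 3 130/260 = 50%, Grade 4 324/360 = 90%, Grade 5 135/180 = 75%.
Weighting each respondent by the inverse class response rate inflates each class back to its sampled size, so the class weight is n_sampled:
  Grade 3: 260 × 53.5 = 13,910
  Grade 4: 360 × 48 = 17,280
  Grade 5: 180 × 49 = 8820
Adjusted estimate = 40,010 / 800 = 50.0125 → 50.0.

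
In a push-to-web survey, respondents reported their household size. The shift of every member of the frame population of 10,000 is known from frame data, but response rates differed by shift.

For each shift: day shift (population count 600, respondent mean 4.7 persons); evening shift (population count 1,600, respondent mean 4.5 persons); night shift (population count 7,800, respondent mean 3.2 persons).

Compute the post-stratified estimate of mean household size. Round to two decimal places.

3.50

Each cell contributes population-share × respondent value:
  day shift: (600/10,000) × 4.7 = 0.282
  evening shift: (1,600/10,000) × 4.5 = 0.72
  night shift: (7,800/10,000) × 3.2 = 2.496
Post-stratified estimate = 3.498 → 3.50.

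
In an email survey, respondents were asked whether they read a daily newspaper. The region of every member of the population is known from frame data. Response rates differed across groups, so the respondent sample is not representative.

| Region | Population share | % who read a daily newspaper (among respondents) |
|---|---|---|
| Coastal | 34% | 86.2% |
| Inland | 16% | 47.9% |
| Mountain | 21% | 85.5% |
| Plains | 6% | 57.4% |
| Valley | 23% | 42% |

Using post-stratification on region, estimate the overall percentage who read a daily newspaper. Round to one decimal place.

Weight each group's respondent value by its population share:
  Coastal: 0.34 × 86.2 = 29.308
  Inland: 0.16 × 47.9 = 7.664
  Mountain: 0.21 × 85.5 = 17.955
  Plains: 0.06 × 57.4 = 3.444
  Valley: 0.23 × 42 = 9.66
Post-stratified estimate = 68.031 → 68.0%.

68.0%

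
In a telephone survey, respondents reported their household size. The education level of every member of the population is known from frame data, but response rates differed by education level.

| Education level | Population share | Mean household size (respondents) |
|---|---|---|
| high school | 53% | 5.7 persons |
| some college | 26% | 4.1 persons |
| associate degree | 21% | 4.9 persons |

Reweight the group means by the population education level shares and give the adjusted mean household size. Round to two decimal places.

Post-stratification weights by population share, not respondent share:
  high school: 0.53 × 5.7 = 3.021
  some college: 0.26 × 4.1 = 1.066
  associate degree: 0.21 × 4.9 = 1.029
Post-stratified estimate = 5.116 → 5.12.

5.12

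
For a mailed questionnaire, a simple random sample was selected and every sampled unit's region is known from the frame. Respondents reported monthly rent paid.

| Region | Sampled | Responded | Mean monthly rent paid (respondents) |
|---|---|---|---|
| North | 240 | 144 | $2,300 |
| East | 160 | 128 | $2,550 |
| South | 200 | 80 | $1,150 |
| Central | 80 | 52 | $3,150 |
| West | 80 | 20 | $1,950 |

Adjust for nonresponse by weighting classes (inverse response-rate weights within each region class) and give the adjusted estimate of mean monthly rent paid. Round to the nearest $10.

$2,100

Response rates by class: North 144/240 = 60%, East 128/160 = 80%, South 80/200 = 40%, Central 52/80 = 65%, West 20/80 = 25%.
Inverse-response-rate weighting restores each class to its sampled count, so class totals weight by n_sampled:
  North: 240 × 2300 = 552,000
  East: 160 × 2550 = 408,000
  South: 200 × 1150 = 230,000
  Central: 80 × 3150 = 252,000
  West: 80 × 1950 = 156,000
Adjusted estimate = 1,598,000 / 760 = 2102.63 → $2,100.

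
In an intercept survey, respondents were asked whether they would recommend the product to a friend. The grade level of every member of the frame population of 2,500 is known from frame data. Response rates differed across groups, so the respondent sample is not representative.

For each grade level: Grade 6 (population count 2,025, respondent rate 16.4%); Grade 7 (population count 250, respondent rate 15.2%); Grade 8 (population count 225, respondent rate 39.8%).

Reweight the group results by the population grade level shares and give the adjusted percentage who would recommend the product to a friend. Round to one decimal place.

Each cell contributes population-share × respondent value:
  Grade 6: (2,025/2,500) × 16.4 = 13.284
  Grade 7: (250/2,500) × 15.2 = 1.52
  Grade 8: (225/2,500) × 39.8 = 3.582
Post-stratified estimate = 18.386 → 18.4%.

18.4%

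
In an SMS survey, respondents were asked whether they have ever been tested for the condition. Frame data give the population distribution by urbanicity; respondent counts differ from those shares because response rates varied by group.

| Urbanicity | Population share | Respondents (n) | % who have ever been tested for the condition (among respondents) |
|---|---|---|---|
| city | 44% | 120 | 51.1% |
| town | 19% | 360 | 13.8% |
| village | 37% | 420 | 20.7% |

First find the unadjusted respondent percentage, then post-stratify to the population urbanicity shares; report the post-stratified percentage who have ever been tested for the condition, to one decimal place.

32.8%

Unadjusted (pooled respondent) estimate weights by respondent counts:
  (120/900)×51.1 + (360/900)×13.8 + (420/900)×20.7 = 21.9933%
Reweighting by population urbanicity shares:
  0.44×51.1 + 0.19×13.8 + 0.37×20.7 = 32.765%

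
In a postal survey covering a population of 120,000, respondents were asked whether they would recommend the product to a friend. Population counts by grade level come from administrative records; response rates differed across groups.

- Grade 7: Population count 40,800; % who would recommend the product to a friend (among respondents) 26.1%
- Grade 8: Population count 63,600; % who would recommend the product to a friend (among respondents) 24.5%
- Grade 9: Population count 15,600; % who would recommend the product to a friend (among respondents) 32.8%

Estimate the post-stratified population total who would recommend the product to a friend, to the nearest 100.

31,300

Each cell contributes its population count × the respondent rate:
  Grade 7: 40,800 × 26.1% = 10648.8
  Grade 8: 63,600 × 24.5% = 15,582
  Grade 9: 15,600 × 32.8% = 5116.8
Estimated total = 31347.6 → 31,300.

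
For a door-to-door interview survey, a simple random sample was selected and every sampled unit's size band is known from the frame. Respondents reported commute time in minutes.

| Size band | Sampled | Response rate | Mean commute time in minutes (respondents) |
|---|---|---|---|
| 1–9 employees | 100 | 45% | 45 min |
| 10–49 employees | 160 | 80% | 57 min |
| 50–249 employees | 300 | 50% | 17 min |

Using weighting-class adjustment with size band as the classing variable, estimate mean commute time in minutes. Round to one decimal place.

Inverse-response-rate weighting restores each class to its sampled count, so class totals weight by n_sampled:
  1–9 employees: 100 × 45 = 4500
  10–49 employees: 160 × 57 = 9120
  50–249 employees: 300 × 17 = 5100
Adjusted estimate = 18,720 / 560 = 33.4286 → 33.4.

33.4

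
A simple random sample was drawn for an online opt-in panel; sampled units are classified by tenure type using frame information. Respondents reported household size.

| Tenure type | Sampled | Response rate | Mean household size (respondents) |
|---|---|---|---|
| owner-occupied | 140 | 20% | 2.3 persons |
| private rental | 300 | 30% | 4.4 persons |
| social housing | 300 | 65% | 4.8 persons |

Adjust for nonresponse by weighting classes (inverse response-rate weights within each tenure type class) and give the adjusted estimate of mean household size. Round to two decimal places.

4.16

Each respondent's weight = sampled/responded in their class; summing within a class gives n_sampled, so:
  owner-occupied: 140 × 2.3 = 322
  private rental: 300 × 4.4 = 1320
  social housing: 300 × 4.8 = 1440
Adjusted estimate = 3082 / 740 = 4.16486 → 4.16.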